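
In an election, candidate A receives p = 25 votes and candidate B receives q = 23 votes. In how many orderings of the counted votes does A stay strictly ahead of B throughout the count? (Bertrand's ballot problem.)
Strict-lead orderings = 1289904147324

Total orderings of the 48 votes with 25 for A: C(48, 25) = 30957699535776. By the Bertrand ballot formula (Cycle Lemma / reflection principle), the number of orderings in which A is strictly ahead of B throughout is (p − q)/(p + q) · C(p + q, p) = (25 − 23)/(25 + 23) · 30957699535776 = 1289904147324.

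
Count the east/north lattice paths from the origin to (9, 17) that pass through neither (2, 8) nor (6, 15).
Number of paths = 2215610

Inclusion–exclusion. Total paths: C(26, 9) = 3124550. Through P₁: C(10, 2)·C(16, 7) = 514800. Through P₂: C(21, 6)·C(5, 3) = 542640. Since P₁ is strictly southwest of P₂, a monotone path through both must visit P₁ then P₂; paths through both = C(10, 2)·C(11, 4)·C(5, 3) = 148500. Avoid both = 3124550 − 514800 − 542640 + 148500 = 2215610.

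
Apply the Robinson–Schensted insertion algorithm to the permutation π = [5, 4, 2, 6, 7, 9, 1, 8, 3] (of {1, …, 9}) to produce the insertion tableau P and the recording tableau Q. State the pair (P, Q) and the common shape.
P = [1, 3, 7, 8] / [2, 6] / [4, 9] / [5];  Q = [1, 4, 5, 6] / [2, 8] / [3, 9] / [7];  common shape = (4, 2, 2, 1)

Row-insert the values π_1, π_2, … into P one at a time, bumping the leftmost entry strictly greater than the inserted value down to the next row. The recording tableau Q records, in position (i, j), the step at which that cell was added to P.
  Insert 5 (step 1): P = [5];  Q = [1]
  Insert 4 (step 2): P = [4] / [5];  Q = [1] / [2]
  Insert 2 (step 3): P = [2] / [4] / [5];  Q = [1] / [2] / [3]
  Insert 6 (step 4): P = [2, 6] / [4] / [5];  Q = [1, 4] / [2] / [3]
  Insert 7 (step 5): P = [2, 6, 7] / [4] / [5];  Q = [1, 4, 5] / [2] / [3]
  Insert 9 (step 6): P = [2, 6, 7, 9] / [4] / [5];  Q = [1, 4, 5, 6] / [2] / [3]
  Insert 1 (step 7): P = [1, 6, 7, 9] / [2] / [4] / [5];  Q = [1, 4, 5, 6] / [2] / [3] / [7]
  Insert 8 (step 8): P = [1, 6, 7, 8] / [2, 9] / [4] / [5];  Q = [1, 4, 5, 6] / [2, 8] / [3] / [7]
  Insert 3 (step 9): P = [1, 3, 7, 8] / [2, 6] / [4, 9] / [5];  Q = [1, 4, 5, 6] / [2, 8] / [3, 9] / [7]
Final shape: (4, 2, 2, 1).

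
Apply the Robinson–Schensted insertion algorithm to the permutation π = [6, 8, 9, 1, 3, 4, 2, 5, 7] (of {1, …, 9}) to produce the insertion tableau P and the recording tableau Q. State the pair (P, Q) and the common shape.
P = [1, 2, 4, 5, 7] / [3, 8, 9] / [6];  Q = [1, 2, 3, 8, 9] / [4, 5, 6] / [7];  common shape = (5, 3, 1)

Row-insert the values π_1, π_2, … into P one at a time, bumping the leftmost entry strictly greater than the inserted value down to the next row. The recording tableau Q records, in position (i, j), the step at which that cell was added to P.
  Insert 6 (step 1): P = [6];  Q = [1]
  Insert 8 (step 2): P = [6, 8];  Q = [1, 2]
  Insert 9 (step 3): P = [6, 8, 9];  Q = [1, 2, 3]
  Insert 1 (step 4): P = [1, 8, 9] / [6];  Q = [1, 2, 3] / [4]
  Insert 3 (step 5): P = [1, 3, 9] / [6, 8];  Q = [1, 2, 3] / [4, 5]
  Insert 4 (step 6): P = [1, 3, 4] / [6, 8, 9];  Q = [1, 2, 3] / [4, 5, 6]
  Insert 2 (step 7): P = [1, 2, 4] / [3, 8, 9] / [6];  Q = [1, 2, 3] / [4, 5, 6] / [7]
  Insert 5 (step 8): P = [1, 2, 4, 5] / [3, 8, 9] / [6];  Q = [1, 2, 3, 8] / [4, 5, 6] / [7]
  Insert 7 (step 9): P = [1, 2, 4, 5, 7] / [3, 8, 9] / [6];  Q = [1, 2, 3, 8, 9] / [4, 5, 6] / [7]
Final shape: (5, 3, 1).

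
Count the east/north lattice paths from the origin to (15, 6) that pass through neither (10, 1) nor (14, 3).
Number of paths = 49432

Inclusion–exclusion. Total paths: C(21, 15) = 54264. Through P₁: C(11, 10)·C(10, 5) = 2772. Through P₂: C(17, 14)·C(4, 1) = 2720. Since P₁ is strictly southwest of P₂, a monotone path through both must visit P₁ then P₂; paths through both = C(11, 10)·C(6, 4)·C(4, 1) = 660. Avoid both = 54264 − 2772 − 2720 + 660 = 49432.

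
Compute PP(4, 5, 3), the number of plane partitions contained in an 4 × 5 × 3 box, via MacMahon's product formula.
PP(4, 5, 3) = 116424

Evaluate the triple product over i = 1..4, j = 1..5, k = 1..3. The factors are (2/1) · (3/2) · (4/3) · (3/2) · (4/3) · (5/4) · (4/3) · (5/4) · … (60 factors total). The numerators and denominators telescope so the product is an integer; carrying out the multiplication exactly gives PP(4, 5, 3) = 116424.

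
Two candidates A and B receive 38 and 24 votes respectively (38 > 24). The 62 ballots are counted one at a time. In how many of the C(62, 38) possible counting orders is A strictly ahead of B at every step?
Strict-lead orderings = 21898107332699325

Total orderings of the 62 votes with 38 for A: C(62, 38) = 96977332473382725. By the Bertrand ballot formula (Cycle Lemma / reflection principle), the number of orderings in which A is strictly ahead of B throughout is (p − q)/(p + q) · C(p + q, p) = (38 − 24)/(38 + 24) · 96977332473382725 = 21898107332699325.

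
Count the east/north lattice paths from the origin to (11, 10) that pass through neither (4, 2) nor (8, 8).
Number of paths = 158991

Inclusion–exclusion. Total paths: C(21, 11) = 352716. Through P₁: C(6, 4)·C(15, 7) = 96525. Through P₂: C(16, 8)·C(5, 3) = 128700. Since P₁ is strictly southwest of P₂, a monotone path through both must visit P₁ then P₂; paths through both = C(6, 4)·C(10, 4)·C(5, 3) = 31500. Avoid both = 352716 − 96525 − 128700 + 31500 = 158991.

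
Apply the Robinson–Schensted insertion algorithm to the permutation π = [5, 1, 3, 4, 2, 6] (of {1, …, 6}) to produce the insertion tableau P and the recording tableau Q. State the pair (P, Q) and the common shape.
P = [1, 2, 4, 6] / [3] / [5];  Q = [1, 3, 4, 6] / [2] / [5];  common shape = (4, 1, 1)

Row-insert the values π_1, π_2, … into P one at a time, bumping the leftmost entry strictly greater than the inserted value down to the next row. The recording tableau Q records, in position (i, j), the step at which that cell was added to P.
  Insert 5 (step 1): P = [5];  Q = [1]
  Insert 1 (step 2): P = [1] / [5];  Q = [1] / [2]
  Insert 3 (step 3): P = [1, 3] / [5];  Q = [1, 3] / [2]
  Insert 4 (step 4): P = [1, 3, 4] / [5];  Q = [1, 3, 4] / [2]
  Insert 2 (step 5): P = [1, 2, 4] / [3] / [5];  Q = [1, 3, 4] / [2] / [5]
  Insert 6 (step 6): P = [1, 2, 4, 6] / [3] / [5];  Q = [1, 3, 4, 6] / [2] / [5]
Final shape: (4, 1, 1).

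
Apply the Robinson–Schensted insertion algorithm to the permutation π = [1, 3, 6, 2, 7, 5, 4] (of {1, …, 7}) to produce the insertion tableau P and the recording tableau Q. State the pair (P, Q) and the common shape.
P = [1, 2, 4, 7] / [3, 5] / [6];  Q = [1, 2, 3, 5] / [4, 6] / [7];  common shape = (4, 2, 1)

Row-insert the values π_1, π_2, … into P one at a time, bumping the leftmost entry strictly greater than the inserted value down to the next row. The recording tableau Q records, in position (i, j), the step at which that cell was added to P.
  Insert 1 (step 1): P = [1];  Q = [1]
  Insert 3 (step 2): P = [1, 3];  Q = [1, 2]
  Insert 6 (step 3): P = [1, 3, 6];  Q = [1, 2, 3]
  Insert 2 (step 4): P = [1, 2, 6] / [3];  Q = [1, 2, 3] / [4]
  Insert 7 (step 5): P = [1, 2, 6, 7] / [3];  Q = [1, 2, 3, 5] / [4]
  Insert 5 (step 6): P = [1, 2, 5, 7] / [3, 6];  Q = [1, 2, 3, 5] / [4, 6]
  Insert 4 (step 7): P = [1, 2, 4, 7] / [3, 5] / [6];  Q = [1, 2, 3, 5] / [4, 6] / [7]
Final shape: (4, 2, 1).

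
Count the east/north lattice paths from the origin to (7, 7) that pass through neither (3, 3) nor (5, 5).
Number of paths = 1240

Inclusion–exclusion. Total paths: C(14, 7) = 3432. Through P₁: C(6, 3)·C(8, 4) = 1400. Through P₂: C(10, 5)·C(4, 2) = 1512. Since P₁ is strictly southwest of P₂, a monotone path through both must visit P₁ then P₂; paths through both = C(6, 3)·C(4, 2)·C(4, 2) = 720. Avoid both = 3432 − 1400 − 1512 + 720 = 1240.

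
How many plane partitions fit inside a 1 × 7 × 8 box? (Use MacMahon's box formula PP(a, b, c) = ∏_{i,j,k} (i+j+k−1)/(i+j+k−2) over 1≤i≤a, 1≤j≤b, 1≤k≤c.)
PP(1, 7, 8) = 6435

Evaluate the triple product over i = 1..1, j = 1..7, k = 1..8. The factors are (2/1) · (3/2) · (4/3) · (5/4) · (6/5) · (7/6) · (8/7) · (9/8) · … (56 factors total). The numerators and denominators telescope so the product is an integer; carrying out the multiplication exactly gives PP(1, 7, 8) = 6435.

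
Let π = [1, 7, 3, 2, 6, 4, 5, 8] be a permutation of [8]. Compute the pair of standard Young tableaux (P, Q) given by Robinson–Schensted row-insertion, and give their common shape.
P = [1, 2, 4, 5, 8] / [3, 6] / [7];  Q = [1, 2, 5, 7, 8] / [3, 6] / [4];  common shape = (5, 2, 1)

Row-insert the values π_1, π_2, … into P one at a time, bumping the leftmost entry strictly greater than the inserted value down to the next row. The recording tableau Q records, in position (i, j), the step at which that cell was added to P.
  Insert 1 (step 1): P = [1];  Q = [1]
  Insert 7 (step 2): P = [1, 7];  Q = [1, 2]
  Insert 3 (step 3): P = [1, 3] / [7];  Q = [1, 2] / [3]
  Insert 2 (step 4): P = [1, 2] / [3] / [7];  Q = [1, 2] / [3] / [4]
  Insert 6 (step 5): P = [1, 2, 6] / [3] / [7];  Q = [1, 2, 5] / [3] / [4]
  Insert 4 (step 6): P = [1, 2, 4] / [3, 6] / [7];  Q = [1, 2, 5] / [3, 6] / [4]
  Insert 5 (step 7): P = [1, 2, 4, 5] / [3, 6] / [7];  Q = [1, 2, 5, 7] / [3, 6] / [4]
  Insert 8 (step 8): P = [1, 2, 4, 5, 8] / [3, 6] / [7];  Q = [1, 2, 5, 7, 8] / [3, 6] / [4]
Final shape: (5, 2, 1).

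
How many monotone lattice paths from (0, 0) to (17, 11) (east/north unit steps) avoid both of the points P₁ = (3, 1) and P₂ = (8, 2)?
Number of paths = 12608136

Inclusion–exclusion. Total paths: C(28, 17) = 21474180. Through P₁: C(4, 3)·C(24, 14) = 7845024. Through P₂: C(10, 8)·C(18, 9) = 2187900. Since P₁ is strictly southwest of P₂, a monotone path through both must visit P₁ then P₂; paths through both = C(4, 3)·C(6, 5)·C(18, 9) = 1166880. Avoid both = 21474180 − 7845024 − 2187900 + 1166880 = 12608136.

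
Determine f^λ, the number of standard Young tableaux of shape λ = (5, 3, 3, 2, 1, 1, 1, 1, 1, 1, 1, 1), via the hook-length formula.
# SYT of shape (5, 3, 3, 2, 1, 1, 1, 1, 1, 1, 1, 1) = 30218265

Hook-length formula: f^λ = n! / Π hook(c), product over all cells c of the Young diagram. For λ = (5, 3, 3, 2, 1, 1, 1, 1, 1, 1, 1, 1), n = 21 boxes. Hook lengths by row (left-to-right, top-to-bottom): [16, 7, 5, 2, 1]; [13, 4, 2]; [12, 3, 1]; [10, 1]; [8]; [7]; [6]; [5]; [4]; [3]; [2]; [1]. Product of hooks = 1690730496000. So f^λ = 21! / 1690730496000 = 51090942171709440000 / 1690730496000 = 30218265.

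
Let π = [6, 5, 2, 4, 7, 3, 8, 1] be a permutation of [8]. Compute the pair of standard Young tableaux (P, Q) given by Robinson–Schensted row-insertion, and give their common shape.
P = [1, 3, 7, 8] / [2] / [4] / [5] / [6];  Q = [1, 4, 5, 7] / [2] / [3] / [6] / [8];  common shape = (4, 1, 1, 1, 1)

Row-insert the values π_1, π_2, … into P one at a time, bumping the leftmost entry strictly greater than the inserted value down to the next row. The recording tableau Q records, in position (i, j), the step at which that cell was added to P.
  Insert 6 (step 1): P = [6];  Q = [1]
  Insert 5 (step 2): P = [5] / [6];  Q = [1] / [2]
  Insert 2 (step 3): P = [2] / [5] / [6];  Q = [1] / [2] / [3]
  Insert 4 (step 4): P = [2, 4] / [5] / [6];  Q = [1, 4] / [2] / [3]
  Insert 7 (step 5): P = [2, 4, 7] / [5] / [6];  Q = [1, 4, 5] / [2] / [3]
  Insert 3 (step 6): P = [2, 3, 7] / [4] / [5] / [6];  Q = [1, 4, 5] / [2] / [3] / [6]
  Insert 8 (step 7): P = [2, 3, 7, 8] / [4] / [5] / [6];  Q = [1, 4, 5, 7] / [2] / [3] / [6]
  Insert 1 (step 8): P = [1, 3, 7, 8] / [2] / [4] / [5] / [6];  Q = [1, 4, 5, 7] / [2] / [3] / [6] / [8]
Final shape: (4, 1, 1, 1, 1).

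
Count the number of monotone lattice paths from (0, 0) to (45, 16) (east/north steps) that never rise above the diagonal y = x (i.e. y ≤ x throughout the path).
Number of paths = 132262477204725

By the reflection principle (André's argument), the number of monotone paths to (45, 16) with n ≤ m that never go above y = x is C(61, 45) − C(61, 46) = 202802465047245 − 70539987842520 = 132262477204725.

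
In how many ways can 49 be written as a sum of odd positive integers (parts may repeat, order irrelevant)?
p_odd(49) = 3264

Enumerate partitions using only odd parts via the recurrence o(n, m) = o(n, m−2) + o(n−m, m) over odd m, starting from the largest odd part ≤ n. This gives p_odd(49) = 3264. (Euler's theorem: equals the count of distinct-part partitions.)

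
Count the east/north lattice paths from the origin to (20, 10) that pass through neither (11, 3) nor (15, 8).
Number of paths = 16547405

Inclusion–exclusion. Total paths: C(30, 20) = 30045015. Through P₁: C(14, 11)·C(16, 9) = 4164160. Through P₂: C(23, 15)·C(7, 5) = 10296594. Since P₁ is strictly southwest of P₂, a monotone path through both must visit P₁ then P₂; paths through both = C(14, 11)·C(9, 4)·C(7, 5) = 963144. Avoid both = 30045015 − 4164160 − 10296594 + 963144 = 16547405.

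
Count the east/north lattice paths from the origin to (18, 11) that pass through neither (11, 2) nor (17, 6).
Number of paths = 33197568

Inclusion–exclusion. Total paths: C(29, 18) = 34597290. Through P₁: C(13, 11)·C(16, 7) = 892320. Through P₂: C(23, 17)·C(6, 1) = 605682. Since P₁ is strictly southwest of P₂, a monotone path through both must visit P₁ then P₂; paths through both = C(13, 11)·C(10, 6)·C(6, 1) = 98280. Avoid both = 34597290 − 892320 − 605682 + 98280 = 33197568.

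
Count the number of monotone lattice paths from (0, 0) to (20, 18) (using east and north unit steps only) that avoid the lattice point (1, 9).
Number of paths = 33508931610

Total paths from (0, 0) to (20, 18): C(38, 20) = 33578000610. Paths through (1, 9): (paths (0, 0) → (1, 9)) × (paths (1, 9) → (20, 18)) = C(10, 1) · C(28, 19) = 10 · 6906900 = 69069000. Avoidance count = 33578000610 − 69069000 = 33508931610.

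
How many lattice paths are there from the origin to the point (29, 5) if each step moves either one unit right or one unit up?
Number of paths = 278256

A monotone lattice path from (0, 0) to (29, 5) consists of 29 east steps and 5 north steps in some order, so it is determined by which 29 of the 34 steps are east. The count is C(34, 29) = 278256.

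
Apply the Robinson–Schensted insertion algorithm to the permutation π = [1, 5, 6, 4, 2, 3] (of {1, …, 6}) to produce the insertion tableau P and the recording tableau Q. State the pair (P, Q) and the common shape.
P = [1, 2, 3] / [4, 6] / [5];  Q = [1, 2, 3] / [4, 6] / [5];  common shape = (3, 2, 1)

Row-insert the values π_1, π_2, … into P one at a time, bumping the leftmost entry strictly greater than the inserted value down to the next row. The recording tableau Q records, in position (i, j), the step at which that cell was added to P.
  Insert 1 (step 1): P = [1];  Q = [1]
  Insert 5 (step 2): P = [1, 5];  Q = [1, 2]
  Insert 6 (step 3): P = [1, 5, 6];  Q = [1, 2, 3]
  Insert 4 (step 4): P = [1, 4, 6] / [5];  Q = [1, 2, 3] / [4]
  Insert 2 (step 5): P = [1, 2, 6] / [4] / [5];  Q = [1, 2, 3] / [4] / [5]
  Insert 3 (step 6): P = [1, 2, 3] / [4, 6] / [5];  Q = [1, 2, 3] / [4, 6] / [5]
Final shape: (3, 2, 1).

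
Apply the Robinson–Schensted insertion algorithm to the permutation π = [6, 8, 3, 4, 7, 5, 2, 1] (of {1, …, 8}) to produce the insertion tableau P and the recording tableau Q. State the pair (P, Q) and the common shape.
P = [1, 4, 5] / [2, 7] / [3] / [6] / [8];  Q = [1, 2, 5] / [3, 4] / [6] / [7] / [8];  common shape = (3, 2, 1, 1, 1)

Row-insert the values π_1, π_2, … into P one at a time, bumping the leftmost entry strictly greater than the inserted value down to the next row. The recording tableau Q records, in position (i, j), the step at which that cell was added to P.
  Insert 6 (step 1): P = [6];  Q = [1]
  Insert 8 (step 2): P = [6, 8];  Q = [1, 2]
  Insert 3 (step 3): P = [3, 8] / [6];  Q = [1, 2] / [3]
  Insert 4 (step 4): P = [3, 4] / [6, 8];  Q = [1, 2] / [3, 4]
  Insert 7 (step 5): P = [3, 4, 7] / [6, 8];  Q = [1, 2, 5] / [3, 4]
  Insert 5 (step 6): P = [3, 4, 5] / [6, 7] / [8];  Q = [1, 2, 5] / [3, 4] / [6]
  Insert 2 (step 7): P = [2, 4, 5] / [3, 7] / [6] / [8];  Q = [1, 2, 5] / [3, 4] / [6] / [7]
  Insert 1 (step 8): P = [1, 4, 5] / [2, 7] / [3] / [6] / [8];  Q = [1, 2, 5] / [3, 4] / [6] / [7] / [8]
Final shape: (3, 2, 1, 1, 1).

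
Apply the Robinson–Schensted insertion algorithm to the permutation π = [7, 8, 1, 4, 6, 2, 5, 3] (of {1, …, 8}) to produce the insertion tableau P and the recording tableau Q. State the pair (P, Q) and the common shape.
P = [1, 2, 3] / [4, 5] / [6, 8] / [7];  Q = [1, 2, 5] / [3, 4] / [6, 7] / [8];  common shape = (3, 2, 2, 1)

Row-insert the values π_1, π_2, … into P one at a time, bumping the leftmost entry strictly greater than the inserted value down to the next row. The recording tableau Q records, in position (i, j), the step at which that cell was added to P.
  Insert 7 (step 1): P = [7];  Q = [1]
  Insert 8 (step 2): P = [7, 8];  Q = [1, 2]
  Insert 1 (step 3): P = [1, 8] / [7];  Q = [1, 2] / [3]
  Insert 4 (step 4): P = [1, 4] / [7, 8];  Q = [1, 2] / [3, 4]
  Insert 6 (step 5): P = [1, 4, 6] / [7, 8];  Q = [1, 2, 5] / [3, 4]
  Insert 2 (step 6): P = [1, 2, 6] / [4, 8] / [7];  Q = [1, 2, 5] / [3, 4] / [6]
  Insert 5 (step 7): P = [1, 2, 5] / [4, 6] / [7, 8];  Q = [1, 2, 5] / [3, 4] / [6, 7]
  Insert 3 (step 8): P = [1, 2, 3] / [4, 5] / [6, 8] / [7];  Q = [1, 2, 5] / [3, 4] / [6, 7] / [8]
Final shape: (3, 2, 2, 1).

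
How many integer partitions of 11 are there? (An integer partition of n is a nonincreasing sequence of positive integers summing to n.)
p(11) = 56

List all partitions of 11: 11, 10+1, 9+2, 9+1+1, 8+3, 8+2+1, 8+1+1+1, 7+4, 7+3+1, 7+2+2, 7+2+1+1, 7+1+1+1+1, 6+5, 6+4+1, 6+3+2, 6+3+1+1, 6+2+2+1, 6+2+1+1+1, 6+1+1+1+1+1, 5+5+1, 5+4+2, 5+4+1+1, 5+3+3, 5+3+2+1, 5+3+1+1+1, 5+2+2+2, 5+2+2+1+1, 5+2+1+1+1+1, 5+1+1+1+1+1+1, 4+4+3, … (56 total). Counting them gives p(11) = 56.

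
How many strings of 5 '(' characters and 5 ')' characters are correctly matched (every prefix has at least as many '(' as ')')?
C_5 = 42

These balanced parentheses are counted by the Catalan number C_n = (1/(n + 1)) · C(2n, n). For n = 5: C_5 = (1/6) · C(10, 5) = 252/6 = 42.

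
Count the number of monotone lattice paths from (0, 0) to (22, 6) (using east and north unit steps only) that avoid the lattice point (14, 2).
Number of paths = 317340

Total paths from (0, 0) to (22, 6): C(28, 22) = 376740. Paths through (14, 2): (paths (0, 0) → (14, 2)) × (paths (14, 2) → (22, 6)) = C(16, 14) · C(12, 8) = 120 · 495 = 59400. Avoidance count = 376740 − 59400 = 317340.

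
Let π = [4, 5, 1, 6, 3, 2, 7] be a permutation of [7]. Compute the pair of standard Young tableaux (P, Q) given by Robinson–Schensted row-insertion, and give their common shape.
P = [1, 2, 6, 7] / [3, 5] / [4];  Q = [1, 2, 4, 7] / [3, 5] / [6];  common shape = (4, 2, 1)

Row-insert the values π_1, π_2, … into P one at a time, bumping the leftmost entry strictly greater than the inserted value down to the next row. The recording tableau Q records, in position (i, j), the step at which that cell was added to P.
  Insert 4 (step 1): P = [4];  Q = [1]
  Insert 5 (step 2): P = [4, 5];  Q = [1, 2]
  Insert 1 (step 3): P = [1, 5] / [4];  Q = [1, 2] / [3]
  Insert 6 (step 4): P = [1, 5, 6] / [4];  Q = [1, 2, 4] / [3]
  Insert 3 (step 5): P = [1, 3, 6] / [4, 5];  Q = [1, 2, 4] / [3, 5]
  Insert 2 (step 6): P = [1, 2, 6] / [3, 5] / [4];  Q = [1, 2, 4] / [3, 5] / [6]
  Insert 7 (step 7): P = [1, 2, 6, 7] / [3, 5] / [4];  Q = [1, 2, 4, 7] / [3, 5] / [6]
Final shape: (4, 2, 1).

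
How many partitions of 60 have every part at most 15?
p(60, parts ≤ 15) = 552767

Use the recurrence p(n, m) = p(n, m−1) + p(n−m, m): either the largest part is < m (count p(n, m−1)) or the largest part is exactly m (remove one copy of m, count p(n−m, m)). With p(0, ·) = 1 this gives p(60, parts ≤ 15) = 552767. (By conjugating Young diagrams, this also counts partitions of 60 into at most 15 parts.)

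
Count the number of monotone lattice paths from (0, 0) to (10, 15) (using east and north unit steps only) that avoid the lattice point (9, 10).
Number of paths = 2714492

Total paths from (0, 0) to (10, 15): C(25, 10) = 3268760. Paths through (9, 10): (paths (0, 0) → (9, 10)) × (paths (9, 10) → (10, 15)) = C(19, 9) · C(6, 1) = 92378 · 6 = 554268. Avoidance count = 3268760 − 554268 = 2714492.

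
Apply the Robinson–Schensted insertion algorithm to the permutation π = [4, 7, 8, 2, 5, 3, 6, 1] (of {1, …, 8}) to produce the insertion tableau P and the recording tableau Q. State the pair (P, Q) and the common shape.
P = [1, 3, 6] / [2, 5, 8] / [4] / [7];  Q = [1, 2, 3] / [4, 5, 7] / [6] / [8];  common shape = (3, 3, 1, 1)

Row-insert the values π_1, π_2, … into P one at a time, bumping the leftmost entry strictly greater than the inserted value down to the next row. The recording tableau Q records, in position (i, j), the step at which that cell was added to P.
  Insert 4 (step 1): P = [4];  Q = [1]
  Insert 7 (step 2): P = [4, 7];  Q = [1, 2]
  Insert 8 (step 3): P = [4, 7, 8];  Q = [1, 2, 3]
  Insert 2 (step 4): P = [2, 7, 8] / [4];  Q = [1, 2, 3] / [4]
  Insert 5 (step 5): P = [2, 5, 8] / [4, 7];  Q = [1, 2, 3] / [4, 5]
  Insert 3 (step 6): P = [2, 3, 8] / [4, 5] / [7];  Q = [1, 2, 3] / [4, 5] / [6]
  Insert 6 (step 7): P = [2, 3, 6] / [4, 5, 8] / [7];  Q = [1, 2, 3] / [4, 5, 7] / [6]
  Insert 1 (step 8): P = [1, 3, 6] / [2, 5, 8] / [4] / [7];  Q = [1, 2, 3] / [4, 5, 7] / [6] / [8]
Final shape: (3, 3, 1, 1).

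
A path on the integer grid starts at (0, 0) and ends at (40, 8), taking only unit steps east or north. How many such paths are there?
Number of paths = 377348994

A monotone lattice path from (0, 0) to (40, 8) consists of 40 east steps and 8 north steps in some order, so it is determined by which 40 of the 48 steps are east. The count is C(48, 40) = 377348994.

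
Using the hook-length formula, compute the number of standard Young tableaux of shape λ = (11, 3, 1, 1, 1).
# SYT of shape (11, 3, 1, 1, 1) = 74256

Hook-length formula: f^λ = n! / Π hook(c), product over all cells c of the Young diagram. For λ = (11, 3, 1, 1, 1), n = 17 boxes. Hook lengths by row (left-to-right, top-to-bottom): [15, 11, 10, 8, 7, 6, 5, 4, 3, 2, 1]; [6, 2, 1]; [3]; [2]; [1]. Product of hooks = 4790016000. So f^λ = 17! / 4790016000 = 355687428096000 / 4790016000 = 74256.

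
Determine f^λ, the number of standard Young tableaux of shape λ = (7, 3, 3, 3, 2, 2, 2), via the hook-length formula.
# SYT of shape (7, 3, 3, 3, 2, 2, 2) = 615557250

Hook-length formula: f^λ = n! / Π hook(c), product over all cells c of the Young diagram. For λ = (7, 3, 3, 3, 2, 2, 2), n = 22 boxes. Hook lengths by row (left-to-right, top-to-bottom): [13, 12, 8, 4, 3, 2, 1]; [8, 7, 3]; [7, 6, 2]; [6, 5, 1]; [4, 3]; [3, 2]; [2, 1]. Product of hooks = 1825988935680. So f^λ = 22! / 1825988935680 = 1124000727777607680000 / 1825988935680 = 615557250.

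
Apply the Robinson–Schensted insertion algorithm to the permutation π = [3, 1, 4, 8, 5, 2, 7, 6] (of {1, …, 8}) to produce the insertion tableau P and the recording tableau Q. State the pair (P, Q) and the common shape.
P = [1, 2, 5, 6] / [3, 4, 7] / [8];  Q = [1, 3, 4, 7] / [2, 5, 8] / [6];  common shape = (4, 3, 1)

Row-insert the values π_1, π_2, … into P one at a time, bumping the leftmost entry strictly greater than the inserted value down to the next row. The recording tableau Q records, in position (i, j), the step at which that cell was added to P.
  Insert 3 (step 1): P = [3];  Q = [1]
  Insert 1 (step 2): P = [1] / [3];  Q = [1] / [2]
  Insert 4 (step 3): P = [1, 4] / [3];  Q = [1, 3] / [2]
  Insert 8 (step 4): P = [1, 4, 8] / [3];  Q = [1, 3, 4] / [2]
  Insert 5 (step 5): P = [1, 4, 5] / [3, 8];  Q = [1, 3, 4] / [2, 5]
  Insert 2 (step 6): P = [1, 2, 5] / [3, 4] / [8];  Q = [1, 3, 4] / [2, 5] / [6]
  Insert 7 (step 7): P = [1, 2, 5, 7] / [3, 4] / [8];  Q = [1, 3, 4, 7] / [2, 5] / [6]
  Insert 6 (step 8): P = [1, 2, 5, 6] / [3, 4, 7] / [8];  Q = [1, 3, 4, 7] / [2, 5, 8] / [6]
Final shape: (4, 3, 1).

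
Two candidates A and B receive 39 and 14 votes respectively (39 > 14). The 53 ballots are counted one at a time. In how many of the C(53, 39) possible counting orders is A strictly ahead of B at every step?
Strict-lead orderings = 1133952785000

Total orderings of the 53 votes with 39 for A: C(53, 39) = 2403979904200. By the Bertrand ballot formula (Cycle Lemma / reflection principle), the number of orderings in which A is strictly ahead of B throughout is (p − q)/(p + q) · C(p + q, p) = (39 − 14)/(39 + 14) · 2403979904200 = 1133952785000.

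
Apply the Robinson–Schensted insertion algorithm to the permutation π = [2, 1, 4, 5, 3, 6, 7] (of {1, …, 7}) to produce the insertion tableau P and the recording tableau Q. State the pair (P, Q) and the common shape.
P = [1, 3, 5, 6, 7] / [2, 4];  Q = [1, 3, 4, 6, 7] / [2, 5];  common shape = (5, 2)

Row-insert the values π_1, π_2, … into P one at a time, bumping the leftmost entry strictly greater than the inserted value down to the next row. The recording tableau Q records, in position (i, j), the step at which that cell was added to P.
  Insert 2 (step 1): P = [2];  Q = [1]
  Insert 1 (step 2): P = [1] / [2];  Q = [1] / [2]
  Insert 4 (step 3): P = [1, 4] / [2];  Q = [1, 3] / [2]
  Insert 5 (step 4): P = [1, 4, 5] / [2];  Q = [1, 3, 4] / [2]
  Insert 3 (step 5): P = [1, 3, 5] / [2, 4];  Q = [1, 3, 4] / [2, 5]
  Insert 6 (step 6): P = [1, 3, 5, 6] / [2, 4];  Q = [1, 3, 4, 6] / [2, 5]
  Insert 7 (step 7): P = [1, 3, 5, 6, 7] / [2, 4];  Q = [1, 3, 4, 6, 7] / [2, 5]
Final shape: (5, 2).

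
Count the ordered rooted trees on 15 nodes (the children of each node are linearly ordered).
C_14 = 2674440

These ordered rooted trees are counted by the Catalan number C_n = (1/(n + 1)) · C(2n, n). For n = 14: C_14 = (1/15) · C(28, 14) = 40116600/15 = 2674440.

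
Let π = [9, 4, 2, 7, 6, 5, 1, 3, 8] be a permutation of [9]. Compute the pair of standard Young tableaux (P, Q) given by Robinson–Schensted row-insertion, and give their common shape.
P = [1, 3, 8] / [2, 5] / [4, 6] / [7] / [9];  Q = [1, 4, 9] / [2, 5] / [3, 8] / [6] / [7];  common shape = (3, 2, 2, 1, 1)

Row-insert the values π_1, π_2, … into P one at a time, bumping the leftmost entry strictly greater than the inserted value down to the next row. The recording tableau Q records, in position (i, j), the step at which that cell was added to P.
  Insert 9 (step 1): P = [9];  Q = [1]
  Insert 4 (step 2): P = [4] / [9];  Q = [1] / [2]
  Insert 2 (step 3): P = [2] / [4] / [9];  Q = [1] / [2] / [3]
  Insert 7 (step 4): P = [2, 7] / [4] / [9];  Q = [1, 4] / [2] / [3]
  Insert 6 (step 5): P = [2, 6] / [4, 7] / [9];  Q = [1, 4] / [2, 5] / [3]
  Insert 5 (step 6): P = [2, 5] / [4, 6] / [7] / [9];  Q = [1, 4] / [2, 5] / [3] / [6]
  Insert 1 (step 7): P = [1, 5] / [2, 6] / [4] / [7] / [9];  Q = [1, 4] / [2, 5] / [3] / [6] / [7]
  Insert 3 (step 8): P = [1, 3] / [2, 5] / [4, 6] / [7] / [9];  Q = [1, 4] / [2, 5] / [3, 8] / [6] / [7]
  Insert 8 (step 9): P = [1, 3, 8] / [2, 5] / [4, 6] / [7] / [9];  Q = [1, 4, 9] / [2, 5] / [3, 8] / [6] / [7]
Final shape: (3, 2, 2, 1, 1).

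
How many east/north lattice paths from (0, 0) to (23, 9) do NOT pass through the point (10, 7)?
Number of paths = 26006760

Total paths from (0, 0) to (23, 9): C(32, 23) = 28048800. Paths through (10, 7): (paths (0, 0) → (10, 7)) × (paths (10, 7) → (23, 9)) = C(17, 10) · C(15, 13) = 19448 · 105 = 2042040. Avoidance count = 28048800 − 2042040 = 26006760.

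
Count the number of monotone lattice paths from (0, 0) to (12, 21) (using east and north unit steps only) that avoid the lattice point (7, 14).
Number of paths = 262723560

Total paths from (0, 0) to (12, 21): C(33, 12) = 354817320. Paths through (7, 14): (paths (0, 0) → (7, 14)) × (paths (7, 14) → (12, 21)) = C(21, 7) · C(12, 5) = 116280 · 792 = 92093760. Avoidance count = 354817320 − 92093760 = 262723560.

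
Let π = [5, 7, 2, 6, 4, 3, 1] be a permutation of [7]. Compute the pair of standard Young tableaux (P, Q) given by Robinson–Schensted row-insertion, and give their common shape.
P = [1, 3] / [2, 6] / [4] / [5] / [7];  Q = [1, 2] / [3, 4] / [5] / [6] / [7];  common shape = (2, 2, 1, 1, 1)

Row-insert the values π_1, π_2, … into P one at a time, bumping the leftmost entry strictly greater than the inserted value down to the next row. The recording tableau Q records, in position (i, j), the step at which that cell was added to P.
  Insert 5 (step 1): P = [5];  Q = [1]
  Insert 7 (step 2): P = [5, 7];  Q = [1, 2]
  Insert 2 (step 3): P = [2, 7] / [5];  Q = [1, 2] / [3]
  Insert 6 (step 4): P = [2, 6] / [5, 7];  Q = [1, 2] / [3, 4]
  Insert 4 (step 5): P = [2, 4] / [5, 6] / [7];  Q = [1, 2] / [3, 4] / [5]
  Insert 3 (step 6): P = [2, 3] / [4, 6] / [5] / [7];  Q = [1, 2] / [3, 4] / [5] / [6]
  Insert 1 (step 7): P = [1, 3] / [2, 6] / [4] / [5] / [7];  Q = [1, 2] / [3, 4] / [5] / [6] / [7]
Final shape: (2, 2, 1, 1, 1).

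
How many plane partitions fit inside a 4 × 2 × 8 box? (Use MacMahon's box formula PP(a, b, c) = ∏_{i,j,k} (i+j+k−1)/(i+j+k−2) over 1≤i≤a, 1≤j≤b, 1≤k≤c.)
PP(4, 2, 8) = 70785

Evaluate the triple product over i = 1..4, j = 1..2, k = 1..8. The factors are (2/1) · (3/2) · (4/3) · (5/4) · (6/5) · (7/6) · (8/7) · (9/8) · … (64 factors total). The numerators and denominators telescope so the product is an integer; carrying out the multiplication exactly gives PP(4, 2, 8) = 70785.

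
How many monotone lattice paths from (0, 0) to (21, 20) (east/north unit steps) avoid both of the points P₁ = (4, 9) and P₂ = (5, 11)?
Number of paths = 249233365095

Inclusion–exclusion. Total paths: C(41, 21) = 269128937220. Through P₁: C(13, 4)·C(28, 17) = 15354038700. Through P₂: C(16, 5)·C(25, 16) = 8923714800. Since P₁ is strictly southwest of P₂, a monotone path through both must visit P₁ then P₂; paths through both = C(13, 4)·C(3, 1)·C(25, 16) = 4382181375. Avoid both = 269128937220 − 15354038700 − 8923714800 + 4382181375 = 249233365095.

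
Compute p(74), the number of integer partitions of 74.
p(74) = 7089500

Compute p(n) via the recurrence p(n, m) = p(n, m−1) + p(n−m, m), where p(n, m) counts partitions of n with all parts ≤ m and p(n) = p(n, n). The base cases are p(0, m) = 1 and p(n, 0) = 0 for n > 0. Filling the table yields p(74) = 7089500. (Euler's pentagonal recurrence is an alternative.)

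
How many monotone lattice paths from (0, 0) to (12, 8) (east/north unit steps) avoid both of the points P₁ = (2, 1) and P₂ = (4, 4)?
Number of paths = 47826

Inclusion–exclusion. Total paths: C(20, 12) = 125970. Through P₁: C(3, 2)·C(17, 10) = 58344. Through P₂: C(8, 4)·C(12, 8) = 34650. Since P₁ is strictly southwest of P₂, a monotone path through both must visit P₁ then P₂; paths through both = C(3, 2)·C(5, 2)·C(12, 8) = 14850. Avoid both = 125970 − 58344 − 34650 + 14850 = 47826.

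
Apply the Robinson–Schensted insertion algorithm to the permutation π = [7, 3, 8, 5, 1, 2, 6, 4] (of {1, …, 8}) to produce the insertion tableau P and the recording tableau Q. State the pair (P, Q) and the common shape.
P = [1, 2, 4] / [3, 5, 6] / [7, 8];  Q = [1, 3, 7] / [2, 4, 8] / [5, 6];  common shape = (3, 3, 2)

Row-insert the values π_1, π_2, … into P one at a time, bumping the leftmost entry strictly greater than the inserted value down to the next row. The recording tableau Q records, in position (i, j), the step at which that cell was added to P.
  Insert 7 (step 1): P = [7];  Q = [1]
  Insert 3 (step 2): P = [3] / [7];  Q = [1] / [2]
  Insert 8 (step 3): P = [3, 8] / [7];  Q = [1, 3] / [2]
  Insert 5 (step 4): P = [3, 5] / [7, 8];  Q = [1, 3] / [2, 4]
  Insert 1 (step 5): P = [1, 5] / [3, 8] / [7];  Q = [1, 3] / [2, 4] / [5]
  Insert 2 (step 6): P = [1, 2] / [3, 5] / [7, 8];  Q = [1, 3] / [2, 4] / [5, 6]
  Insert 6 (step 7): P = [1, 2, 6] / [3, 5] / [7, 8];  Q = [1, 3, 7] / [2, 4] / [5, 6]
  Insert 4 (step 8): P = [1, 2, 4] / [3, 5, 6] / [7, 8];  Q = [1, 3, 7] / [2, 4, 8] / [5, 6]
Final shape: (3, 3, 2).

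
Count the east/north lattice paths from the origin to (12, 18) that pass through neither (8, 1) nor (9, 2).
Number of paths = 86403507

Inclusion–exclusion. Total paths: C(30, 12) = 86493225. Through P₁: C(9, 8)·C(21, 4) = 53865. Through P₂: C(11, 9)·C(19, 3) = 53295. Since P₁ is strictly southwest of P₂, a monotone path through both must visit P₁ then P₂; paths through both = C(9, 8)·C(2, 1)·C(19, 3) = 17442. Avoid both = 86493225 − 53865 − 53295 + 17442 = 86403507.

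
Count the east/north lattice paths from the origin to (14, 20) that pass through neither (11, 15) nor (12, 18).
Number of paths = 625779170

Inclusion–exclusion. Total paths: C(34, 14) = 1391975640. Through P₁: C(26, 11)·C(8, 3) = 432664960. Through P₂: C(30, 12)·C(4, 2) = 518959350. Since P₁ is strictly southwest of P₂, a monotone path through both must visit P₁ then P₂; paths through both = C(26, 11)·C(4, 1)·C(4, 2) = 185427840. Avoid both = 1391975640 − 432664960 − 518959350 + 185427840 = 625779170.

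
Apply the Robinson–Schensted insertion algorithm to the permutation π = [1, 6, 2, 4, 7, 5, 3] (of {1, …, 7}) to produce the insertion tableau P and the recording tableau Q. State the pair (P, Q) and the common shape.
P = [1, 2, 3, 5] / [4, 7] / [6];  Q = [1, 2, 4, 5] / [3, 6] / [7];  common shape = (4, 2, 1)

Row-insert the values π_1, π_2, … into P one at a time, bumping the leftmost entry strictly greater than the inserted value down to the next row. The recording tableau Q records, in position (i, j), the step at which that cell was added to P.
  Insert 1 (step 1): P = [1];  Q = [1]
  Insert 6 (step 2): P = [1, 6];  Q = [1, 2]
  Insert 2 (step 3): P = [1, 2] / [6];  Q = [1, 2] / [3]
  Insert 4 (step 4): P = [1, 2, 4] / [6];  Q = [1, 2, 4] / [3]
  Insert 7 (step 5): P = [1, 2, 4, 7] / [6];  Q = [1, 2, 4, 5] / [3]
  Insert 5 (step 6): P = [1, 2, 4, 5] / [6, 7];  Q = [1, 2, 4, 5] / [3, 6]
  Insert 3 (step 7): P = [1, 2, 3, 5] / [4, 7] / [6];  Q = [1, 2, 4, 5] / [3, 6] / [7]
Final shape: (4, 2, 1).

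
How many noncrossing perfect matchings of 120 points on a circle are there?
C_60 = 1583850964596120042686772779038896

These noncrossing handshakes are counted by the Catalan number C_n = (1/(n + 1)) · C(2n, n). For n = 60: C_60 = (1/61) · C(120, 60) = 96614908840363322603893139521372656/61 = 1583850964596120042686772779038896.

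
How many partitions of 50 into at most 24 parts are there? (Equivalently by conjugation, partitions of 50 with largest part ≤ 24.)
p(50, parts ≤ 24) = 194930

Use the recurrence p(n, m) = p(n, m−1) + p(n−m, m): either the largest part is < m (count p(n, m−1)) or the largest part is exactly m (remove one copy of m, count p(n−m, m)). With p(0, ·) = 1 this gives p(50, parts ≤ 24) = 194930. (By conjugating Young diagrams, this also counts partitions of 50 into at most 24 parts.)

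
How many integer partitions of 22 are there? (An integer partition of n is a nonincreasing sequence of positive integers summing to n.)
p(22) = 1002

Compute p(n) via the recurrence p(n, m) = p(n, m−1) + p(n−m, m), where p(n, m) counts partitions of n with all parts ≤ m and p(n) = p(n, n). The base cases are p(0, m) = 1 and p(n, 0) = 0 for n > 0. Filling the table yields p(22) = 1002. (Euler's pentagonal recurrence is an alternative.)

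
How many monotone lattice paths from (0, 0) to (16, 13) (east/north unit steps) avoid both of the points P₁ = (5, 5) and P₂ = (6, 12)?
Number of paths = 48635223

Inclusion–exclusion. Total paths: C(29, 16) = 67863915. Through P₁: C(10, 5)·C(19, 11) = 19046664. Through P₂: C(18, 6)·C(11, 10) = 204204. Since P₁ is strictly southwest of P₂, a monotone path through both must visit P₁ then P₂; paths through both = C(10, 5)·C(8, 1)·C(11, 10) = 22176. Avoid both = 67863915 − 19046664 − 204204 + 22176 = 48635223.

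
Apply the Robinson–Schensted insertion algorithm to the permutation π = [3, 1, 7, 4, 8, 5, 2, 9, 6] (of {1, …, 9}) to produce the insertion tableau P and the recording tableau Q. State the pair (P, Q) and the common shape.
P = [1, 2, 5, 6] / [3, 4, 8, 9] / [7];  Q = [1, 3, 5, 8] / [2, 4, 6, 9] / [7];  common shape = (4, 4, 1)

Row-insert the values π_1, π_2, … into P one at a time, bumping the leftmost entry strictly greater than the inserted value down to the next row. The recording tableau Q records, in position (i, j), the step at which that cell was added to P.
  Insert 3 (step 1): P = [3];  Q = [1]
  Insert 1 (step 2): P = [1] / [3];  Q = [1] / [2]
  Insert 7 (step 3): P = [1, 7] / [3];  Q = [1, 3] / [2]
  Insert 4 (step 4): P = [1, 4] / [3, 7];  Q = [1, 3] / [2, 4]
  Insert 8 (step 5): P = [1, 4, 8] / [3, 7];  Q = [1, 3, 5] / [2, 4]
  Insert 5 (step 6): P = [1, 4, 5] / [3, 7, 8];  Q = [1, 3, 5] / [2, 4, 6]
  Insert 2 (step 7): P = [1, 2, 5] / [3, 4, 8] / [7];  Q = [1, 3, 5] / [2, 4, 6] / [7]
  Insert 9 (step 8): P = [1, 2, 5, 9] / [3, 4, 8] / [7];  Q = [1, 3, 5, 8] / [2, 4, 6] / [7]
  Insert 6 (step 9): P = [1, 2, 5, 6] / [3, 4, 8, 9] / [7];  Q = [1, 3, 5, 8] / [2, 4, 6, 9] / [7]
Final shape: (4, 4, 1).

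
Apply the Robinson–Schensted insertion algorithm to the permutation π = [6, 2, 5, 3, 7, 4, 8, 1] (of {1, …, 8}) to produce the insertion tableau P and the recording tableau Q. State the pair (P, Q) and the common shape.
P = [1, 3, 4, 8] / [2, 7] / [5] / [6];  Q = [1, 3, 5, 7] / [2, 6] / [4] / [8];  common shape = (4, 2, 1, 1)

Row-insert the values π_1, π_2, … into P one at a time, bumping the leftmost entry strictly greater than the inserted value down to the next row. The recording tableau Q records, in position (i, j), the step at which that cell was added to P.
  Insert 6 (step 1): P = [6];  Q = [1]
  Insert 2 (step 2): P = [2] / [6];  Q = [1] / [2]
  Insert 5 (step 3): P = [2, 5] / [6];  Q = [1, 3] / [2]
  Insert 3 (step 4): P = [2, 3] / [5] / [6];  Q = [1, 3] / [2] / [4]
  Insert 7 (step 5): P = [2, 3, 7] / [5] / [6];  Q = [1, 3, 5] / [2] / [4]
  Insert 4 (step 6): P = [2, 3, 4] / [5, 7] / [6];  Q = [1, 3, 5] / [2, 6] / [4]
  Insert 8 (step 7): P = [2, 3, 4, 8] / [5, 7] / [6];  Q = [1, 3, 5, 7] / [2, 6] / [4]
  Insert 1 (step 8): P = [1, 3, 4, 8] / [2, 7] / [5] / [6];  Q = [1, 3, 5, 7] / [2, 6] / [4] / [8]
Final shape: (4, 2, 1, 1).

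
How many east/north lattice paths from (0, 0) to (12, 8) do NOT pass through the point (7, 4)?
Number of paths = 84390

Total paths from (0, 0) to (12, 8): C(20, 12) = 125970. Paths through (7, 4): (paths (0, 0) → (7, 4)) × (paths (7, 4) → (12, 8)) = C(11, 7) · C(9, 5) = 330 · 126 = 41580. Avoidance count = 125970 − 41580 = 84390.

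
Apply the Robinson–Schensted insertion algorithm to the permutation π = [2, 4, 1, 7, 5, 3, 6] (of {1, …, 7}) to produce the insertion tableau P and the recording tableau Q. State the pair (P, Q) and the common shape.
P = [1, 3, 5, 6] / [2, 4] / [7];  Q = [1, 2, 4, 7] / [3, 5] / [6];  common shape = (4, 2, 1)

Row-insert the values π_1, π_2, … into P one at a time, bumping the leftmost entry strictly greater than the inserted value down to the next row. The recording tableau Q records, in position (i, j), the step at which that cell was added to P.
  Insert 2 (step 1): P = [2];  Q = [1]
  Insert 4 (step 2): P = [2, 4];  Q = [1, 2]
  Insert 1 (step 3): P = [1, 4] / [2];  Q = [1, 2] / [3]
  Insert 7 (step 4): P = [1, 4, 7] / [2];  Q = [1, 2, 4] / [3]
  Insert 5 (step 5): P = [1, 4, 5] / [2, 7];  Q = [1, 2, 4] / [3, 5]
  Insert 3 (step 6): P = [1, 3, 5] / [2, 4] / [7];  Q = [1, 2, 4] / [3, 5] / [6]
  Insert 6 (step 7): P = [1, 3, 5, 6] / [2, 4] / [7];  Q = [1, 2, 4, 7] / [3, 5] / [6]
Final shape: (4, 2, 1).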